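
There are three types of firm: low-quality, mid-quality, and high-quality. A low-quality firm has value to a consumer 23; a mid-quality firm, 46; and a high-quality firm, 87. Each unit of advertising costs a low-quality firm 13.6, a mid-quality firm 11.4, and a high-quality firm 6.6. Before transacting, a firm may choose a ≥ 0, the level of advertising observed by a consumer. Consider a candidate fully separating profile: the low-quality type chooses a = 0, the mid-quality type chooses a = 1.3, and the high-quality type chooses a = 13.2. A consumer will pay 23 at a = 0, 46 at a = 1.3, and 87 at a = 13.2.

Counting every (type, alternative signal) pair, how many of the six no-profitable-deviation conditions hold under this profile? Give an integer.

3

Low-quality (own payoff 23): to a=1.3 gives 46 − 13.6×1.3 = 28.32 → profitable ✗; to a=13.2 gives 87 − 13.6×13.2 = -92.52 → no gain ✓.
High-quality (own payoff 87 − 6.6×13.2 = -0.12): to a=0 gives 23 → profitable ✗; to a=1.3 gives 46 − 6.6×1.3 = 37.42 → profitable ✗.
Mid-quality (own payoff 46 − 11.4×1.3 = 31.18): to a=0 gives 23 → no gain ✓; to a=13.2 gives 87 − 11.4×13.2 = -63.48 → no gain ✓.
3 of the 6 constraints hold; not an equilibrium.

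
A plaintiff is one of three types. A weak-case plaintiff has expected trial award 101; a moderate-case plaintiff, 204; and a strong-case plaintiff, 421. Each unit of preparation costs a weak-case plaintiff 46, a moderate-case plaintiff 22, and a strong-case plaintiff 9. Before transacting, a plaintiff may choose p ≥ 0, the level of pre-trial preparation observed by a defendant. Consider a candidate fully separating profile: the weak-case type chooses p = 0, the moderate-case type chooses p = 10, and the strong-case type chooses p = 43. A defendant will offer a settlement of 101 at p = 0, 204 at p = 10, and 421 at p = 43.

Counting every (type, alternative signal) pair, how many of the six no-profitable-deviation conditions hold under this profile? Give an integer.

3

Moderate-case (own payoff 204 − 22×10 = -16): to p=0 gives 101 → profitable ✗; to p=43 gives 421 − 22×43 = -525 → no gain ✓.
Weak-case (own payoff 101): to p=10 gives 204 − 46×10 = -256 → no gain ✓; to p=43 gives 421 − 46×43 = -1557 → no gain ✓.
Strong-case (own payoff 421 − 9×43 = 34): to p=0 gives 101 → profitable ✗; to p=10 gives 204 − 9×10 = 114 → profitable ✗.
3 of the 6 constraints hold; not an equilibrium.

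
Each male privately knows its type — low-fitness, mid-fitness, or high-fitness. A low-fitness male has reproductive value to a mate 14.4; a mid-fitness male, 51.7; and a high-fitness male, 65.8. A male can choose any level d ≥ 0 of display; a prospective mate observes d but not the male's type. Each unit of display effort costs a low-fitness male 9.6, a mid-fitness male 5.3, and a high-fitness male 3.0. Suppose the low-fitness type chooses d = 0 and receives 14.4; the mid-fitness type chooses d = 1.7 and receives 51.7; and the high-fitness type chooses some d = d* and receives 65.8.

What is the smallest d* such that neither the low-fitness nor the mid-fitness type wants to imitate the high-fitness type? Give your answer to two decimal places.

5.35

Mid-fitness type (on-path payoff 51.7 − 5.3×1.7 = 42.69) won't mimic when 42.69 ≥ 65.8 − 5.3·d*, i.e. d* ≥ 4.36.
Low-fitness type (on-path payoff 14.4) won't mimic when 14.4 ≥ 65.8 − 9.6·d*, i.e. d* ≥ 5.35.
Both must hold, so d* = max(5.35, 4.36) = 5.35. The low-fitness type's constraint binds.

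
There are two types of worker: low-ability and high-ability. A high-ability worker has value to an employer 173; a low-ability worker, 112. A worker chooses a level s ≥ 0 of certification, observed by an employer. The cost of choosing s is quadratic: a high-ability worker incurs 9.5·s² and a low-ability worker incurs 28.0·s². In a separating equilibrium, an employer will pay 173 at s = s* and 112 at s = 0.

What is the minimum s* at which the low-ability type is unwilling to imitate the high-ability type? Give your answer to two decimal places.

1.48

The low-ability type at s = 0 receives 112; imitating at s* yields 173 − 28.0·s*².
Indifference: 112 = 173 − 28.0·s*², so s*² = (173 − 112) / 28.0 ≈ 2.1786.
s* = √2.1786 ≈ 1.48.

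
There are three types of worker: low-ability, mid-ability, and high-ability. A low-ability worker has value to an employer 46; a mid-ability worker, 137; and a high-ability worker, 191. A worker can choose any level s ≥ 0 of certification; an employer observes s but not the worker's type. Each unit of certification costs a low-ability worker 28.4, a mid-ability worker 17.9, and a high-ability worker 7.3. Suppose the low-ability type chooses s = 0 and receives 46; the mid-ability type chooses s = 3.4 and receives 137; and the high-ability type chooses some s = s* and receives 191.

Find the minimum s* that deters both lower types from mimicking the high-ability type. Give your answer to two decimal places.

Mid-ability type (on-path payoff 137 − 17.9×3.4 = 76.14) won't mimic when 76.14 ≥ 191 − 17.9·s*, i.e. s* ≥ 6.42.
Low-ability type (on-path payoff 46) won't mimic when 46 ≥ 191 − 28.4·s*, i.e. s* ≥ 5.11.
Both must hold, so s* = max(5.11, 6.42) = 6.42. The mid-ability type's constraint binds.

6.42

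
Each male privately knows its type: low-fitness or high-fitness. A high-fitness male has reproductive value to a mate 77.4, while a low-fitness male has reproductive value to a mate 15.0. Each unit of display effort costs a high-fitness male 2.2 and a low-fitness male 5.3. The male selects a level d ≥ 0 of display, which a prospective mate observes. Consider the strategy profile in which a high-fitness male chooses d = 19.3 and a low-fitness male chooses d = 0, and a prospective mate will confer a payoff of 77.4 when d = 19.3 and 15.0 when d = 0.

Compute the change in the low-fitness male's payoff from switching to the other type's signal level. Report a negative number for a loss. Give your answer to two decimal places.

-39.89

Playing d = 0 the low-fitness male receives 15.0.
Deviating to d = 19.3 brings payment 77.4 at cost 5.3 × 19.3 = 102.29, netting -24.89.
Gain from deviating: -24.89 − 15.0 = -39.89.
The gain is negative, so the low-fitness type's incentive-compatibility constraint is satisfied.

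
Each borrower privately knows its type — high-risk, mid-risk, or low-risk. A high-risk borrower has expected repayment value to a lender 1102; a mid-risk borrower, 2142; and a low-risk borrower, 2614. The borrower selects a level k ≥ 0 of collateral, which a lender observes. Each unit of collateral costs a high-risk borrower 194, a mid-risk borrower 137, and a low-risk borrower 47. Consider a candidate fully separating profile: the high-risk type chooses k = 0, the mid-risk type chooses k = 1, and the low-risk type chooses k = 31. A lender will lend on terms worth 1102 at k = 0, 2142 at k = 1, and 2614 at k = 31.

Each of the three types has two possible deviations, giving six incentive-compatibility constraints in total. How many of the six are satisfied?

4

High-risk (own payoff 1102): to k=1 gives 2142 − 194×1 = 1948 → profitable ✗; to k=31 gives 2614 − 194×31 = -3400 → no gain ✓.
Mid-risk (own payoff 2142 − 137×1 = 2005): to k=0 gives 1102 → no gain ✓; to k=31 gives 2614 − 137×31 = -1633 → no gain ✓.
Low-risk (own payoff 2614 − 47×31 = 1157): to k=0 gives 1102 → no gain ✓; to k=1 gives 2142 − 47×1 = 2095 → profitable ✗.
4 of the 6 constraints hold; not an equilibrium.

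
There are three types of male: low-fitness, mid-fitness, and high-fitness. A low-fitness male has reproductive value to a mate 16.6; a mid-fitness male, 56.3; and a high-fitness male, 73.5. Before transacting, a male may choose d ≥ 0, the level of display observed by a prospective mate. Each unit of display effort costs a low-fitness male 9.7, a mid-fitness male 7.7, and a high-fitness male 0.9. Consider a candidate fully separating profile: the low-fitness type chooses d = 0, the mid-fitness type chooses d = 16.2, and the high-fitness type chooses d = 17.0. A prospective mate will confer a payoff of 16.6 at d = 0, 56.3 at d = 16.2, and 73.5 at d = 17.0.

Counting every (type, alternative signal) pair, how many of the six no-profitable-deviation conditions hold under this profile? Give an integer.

Low-fitness (own payoff 16.6): to d=16.2 gives 56.3 − 9.7×16.2 = -100.84 → no gain ✓; to d=17.0 gives 73.5 − 9.7×17.0 = -91.4 → no gain ✓.
Mid-fitness (own payoff 56.3 − 7.7×16.2 = -68.44): to d=0 gives 16.6 → profitable ✗; to d=17.0 gives 73.5 − 7.7×17.0 = -57.4 → profitable ✗.
High-fitness (own payoff 73.5 − 0.9×17.0 = 58.2): to d=0 gives 16.6 → no gain ✓; to d=16.2 gives 56.3 − 0.9×16.2 = 41.72 → no gain ✓.
4 of the 6 constraints hold; not an equilibrium.

4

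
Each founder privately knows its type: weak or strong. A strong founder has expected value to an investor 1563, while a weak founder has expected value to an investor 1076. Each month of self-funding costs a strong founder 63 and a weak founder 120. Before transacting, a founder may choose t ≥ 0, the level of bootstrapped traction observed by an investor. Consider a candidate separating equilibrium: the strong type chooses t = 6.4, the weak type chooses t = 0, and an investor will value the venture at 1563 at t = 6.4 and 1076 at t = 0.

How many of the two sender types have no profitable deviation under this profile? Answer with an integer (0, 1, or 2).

Weak type: stay at 0 → 1076; mimic → 1563 − 120 × 6.4 = 795. IC holds (1076 ≥ 795).
Strong type: signal → 1563 − 63 × 6.4 = 1159.8; deviate to 0 → 1076. IC holds (1159.8 ≥ 1076).
2 of 2 constraints hold, so this is a separating equilibrium.

2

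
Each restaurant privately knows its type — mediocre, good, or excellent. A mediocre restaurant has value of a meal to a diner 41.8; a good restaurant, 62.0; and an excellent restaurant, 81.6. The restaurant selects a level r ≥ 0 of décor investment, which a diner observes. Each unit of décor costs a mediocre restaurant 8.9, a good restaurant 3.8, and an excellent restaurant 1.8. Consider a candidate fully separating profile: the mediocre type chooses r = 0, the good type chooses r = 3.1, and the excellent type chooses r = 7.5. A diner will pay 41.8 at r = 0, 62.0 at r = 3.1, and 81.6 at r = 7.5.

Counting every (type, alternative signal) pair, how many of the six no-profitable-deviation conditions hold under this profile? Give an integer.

5

Mediocre (own payoff 41.8): to r=3.1 gives 62.0 − 8.9×3.1 = 34.41 → no gain ✓; to r=7.5 gives 81.6 − 8.9×7.5 = 14.85 → no gain ✓.
Good (own payoff 62.0 − 3.8×3.1 = 50.22): to r=0 gives 41.8 → no gain ✓; to r=7.5 gives 81.6 − 3.8×7.5 = 53.1 → profitable ✗.
Excellent (own payoff 81.6 − 1.8×7.5 = 68.1): to r=0 gives 41.8 → no gain ✓; to r=3.1 gives 62.0 − 1.8×3.1 = 56.42 → no gain ✓.
5 of the 6 constraints hold; not an equilibrium.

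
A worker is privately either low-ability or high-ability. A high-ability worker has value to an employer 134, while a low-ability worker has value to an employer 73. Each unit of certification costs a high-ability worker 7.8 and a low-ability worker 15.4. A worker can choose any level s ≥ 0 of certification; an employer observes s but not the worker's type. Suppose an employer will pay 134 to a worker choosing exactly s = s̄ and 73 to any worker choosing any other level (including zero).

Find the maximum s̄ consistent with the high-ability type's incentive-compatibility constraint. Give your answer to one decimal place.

7.8

Choosing s̄ yields the high-ability type 134 − 7.8·s̄; choosing zero yields 73.
The high-ability type is indifferent at 134 − 7.8·s̄ = 73, i.e. s̄ = (134 − 73) / 7.8 ≈ 7.8.
For any s̄ above 7.8 the high-ability type would rather pool at zero, so separation collapses.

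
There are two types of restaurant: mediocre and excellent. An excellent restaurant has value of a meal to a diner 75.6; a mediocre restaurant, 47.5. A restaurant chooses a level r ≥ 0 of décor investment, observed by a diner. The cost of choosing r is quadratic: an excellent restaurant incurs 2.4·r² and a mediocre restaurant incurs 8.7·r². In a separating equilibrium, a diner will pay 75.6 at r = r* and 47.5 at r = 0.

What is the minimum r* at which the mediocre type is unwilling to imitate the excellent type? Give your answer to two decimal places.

1.80

The mediocre type at r = 0 receives 47.5; imitating at r* yields 75.6 − 8.7·r*².
Indifference: 47.5 = 75.6 − 8.7·r*², so r*² = (75.6 − 47.5) / 8.7 ≈ 3.2299.
r* = √3.2299 ≈ 1.80.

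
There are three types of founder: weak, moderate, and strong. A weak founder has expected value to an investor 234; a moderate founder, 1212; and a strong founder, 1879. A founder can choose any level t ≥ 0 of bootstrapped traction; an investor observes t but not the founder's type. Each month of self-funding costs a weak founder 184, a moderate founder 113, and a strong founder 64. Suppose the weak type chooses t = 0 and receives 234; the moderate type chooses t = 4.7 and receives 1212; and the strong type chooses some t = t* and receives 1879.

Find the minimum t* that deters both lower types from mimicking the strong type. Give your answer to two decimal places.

Moderate type (on-path payoff 1212 − 113×4.7 = 680.9) won't mimic when 680.9 ≥ 1879 − 113·t*, i.e. t* ≥ 10.60.
Weak type (on-path payoff 234) won't mimic when 234 ≥ 1879 − 184·t*, i.e. t* ≥ 8.94.
Both must hold, so t* = max(8.94, 10.60) = 10.60. The moderate type's constraint binds.

10.60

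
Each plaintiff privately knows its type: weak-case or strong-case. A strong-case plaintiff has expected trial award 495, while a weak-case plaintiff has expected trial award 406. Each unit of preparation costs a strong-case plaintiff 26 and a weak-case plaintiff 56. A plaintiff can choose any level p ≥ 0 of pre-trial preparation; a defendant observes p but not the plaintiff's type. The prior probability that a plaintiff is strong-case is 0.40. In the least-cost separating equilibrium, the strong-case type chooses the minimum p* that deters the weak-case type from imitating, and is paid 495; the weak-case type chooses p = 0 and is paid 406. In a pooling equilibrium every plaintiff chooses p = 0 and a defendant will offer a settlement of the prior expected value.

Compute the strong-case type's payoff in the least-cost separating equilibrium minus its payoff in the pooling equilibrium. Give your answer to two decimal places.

12.08

Least-cost separating signal: p* solves 406 = 495 − 56·p*, so p* = (495 − 406)/56 ≈ 1.5893.
Strong-case type's separating payoff: 495 − 26 × p* = 495 − 26 × (495 − 406)/56 = 495 − 2314/56 ≈ 453.6786.
Pooling payoff: 0.40 × 495 + 0.60 × 406 = 441.6.
Difference: 453.6786 − 441.6 = 12.0786, i.e. 12.08 to two decimal places.
The strong-case type prefers to separate.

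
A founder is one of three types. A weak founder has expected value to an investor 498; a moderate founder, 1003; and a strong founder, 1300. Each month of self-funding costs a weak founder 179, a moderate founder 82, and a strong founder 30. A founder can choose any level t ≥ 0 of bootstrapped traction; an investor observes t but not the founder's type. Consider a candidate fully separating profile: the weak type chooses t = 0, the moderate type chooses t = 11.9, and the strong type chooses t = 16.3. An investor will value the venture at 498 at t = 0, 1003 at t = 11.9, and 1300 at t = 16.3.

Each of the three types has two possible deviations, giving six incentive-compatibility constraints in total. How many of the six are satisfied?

Strong (own payoff 1300 − 30×16.3 = 811): to t=0 gives 498 → no gain ✓; to t=11.9 gives 1003 − 30×11.9 = 646 → no gain ✓.
Moderate (own payoff 1003 − 82×11.9 = 27.2): to t=0 gives 498 → profitable ✗; to t=16.3 gives 1300 − 82×16.3 = -36.6 → no gain ✓.
Weak (own payoff 498): to t=11.9 gives 1003 − 179×11.9 = -1127.1 → no gain ✓; to t=16.3 gives 1300 − 179×16.3 = -1617.7 → no gain ✓.
5 of the 6 constraints hold; not an equilibrium.

5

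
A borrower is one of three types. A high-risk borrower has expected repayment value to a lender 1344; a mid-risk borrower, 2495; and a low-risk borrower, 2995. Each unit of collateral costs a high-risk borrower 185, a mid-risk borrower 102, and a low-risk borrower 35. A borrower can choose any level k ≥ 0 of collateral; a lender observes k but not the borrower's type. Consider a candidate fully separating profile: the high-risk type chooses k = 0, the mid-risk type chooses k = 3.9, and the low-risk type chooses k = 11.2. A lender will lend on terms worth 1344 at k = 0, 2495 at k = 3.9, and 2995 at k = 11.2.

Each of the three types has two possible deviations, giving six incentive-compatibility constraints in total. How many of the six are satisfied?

5

High-risk (own payoff 1344): to k=3.9 gives 2495 − 185×3.9 = 1773.5 → profitable ✗; to k=11.2 gives 2995 − 185×11.2 = 923 → no gain ✓.
Mid-risk (own payoff 2495 − 102×3.9 = 2097.2): to k=0 gives 1344 → no gain ✓; to k=11.2 gives 2995 − 102×11.2 = 1852.6 → no gain ✓.
Low-risk (own payoff 2995 − 35×11.2 = 2603): to k=0 gives 1344 → no gain ✓; to k=3.9 gives 2495 − 35×3.9 = 2358.5 → no gain ✓.
5 of the 6 constraints hold; not an equilibrium.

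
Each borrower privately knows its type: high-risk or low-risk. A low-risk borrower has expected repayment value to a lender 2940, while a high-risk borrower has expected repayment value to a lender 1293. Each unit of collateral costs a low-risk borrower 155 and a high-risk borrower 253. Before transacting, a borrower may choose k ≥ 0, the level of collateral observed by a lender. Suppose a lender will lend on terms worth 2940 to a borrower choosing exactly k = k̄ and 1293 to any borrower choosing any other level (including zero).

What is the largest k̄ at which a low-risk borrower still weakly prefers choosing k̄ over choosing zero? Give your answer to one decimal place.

10.6

Choosing k̄ yields the low-risk type 2940 − 155·k̄; choosing zero yields 1293.
The low-risk type is indifferent at 2940 − 155·k̄ = 1293, i.e. k̄ = (2940 − 1293) / 155 ≈ 10.6.
For any k̄ above 10.6 the low-risk type would rather pool at zero, so separation collapses.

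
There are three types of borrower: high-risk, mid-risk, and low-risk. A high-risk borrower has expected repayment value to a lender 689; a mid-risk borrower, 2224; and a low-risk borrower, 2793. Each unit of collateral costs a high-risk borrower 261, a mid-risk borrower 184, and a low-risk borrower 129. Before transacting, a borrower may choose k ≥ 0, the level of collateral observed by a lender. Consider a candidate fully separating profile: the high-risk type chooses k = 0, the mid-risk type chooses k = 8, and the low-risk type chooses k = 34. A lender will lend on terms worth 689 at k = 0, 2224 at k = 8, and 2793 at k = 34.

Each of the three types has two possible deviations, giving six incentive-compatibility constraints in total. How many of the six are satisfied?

4

Mid-risk (own payoff 2224 − 184×8 = 752): to k=0 gives 689 → no gain ✓; to k=34 gives 2793 − 184×34 = -3463 → no gain ✓.
High-risk (own payoff 689): to k=8 gives 2224 − 261×8 = 136 → no gain ✓; to k=34 gives 2793 − 261×34 = -6081 → no gain ✓.
Low-risk (own payoff 2793 − 129×34 = -1593): to k=0 gives 689 → profitable ✗; to k=8 gives 2224 − 129×8 = 1192 → profitable ✗.
4 of the 6 constraints hold; not an equilibrium.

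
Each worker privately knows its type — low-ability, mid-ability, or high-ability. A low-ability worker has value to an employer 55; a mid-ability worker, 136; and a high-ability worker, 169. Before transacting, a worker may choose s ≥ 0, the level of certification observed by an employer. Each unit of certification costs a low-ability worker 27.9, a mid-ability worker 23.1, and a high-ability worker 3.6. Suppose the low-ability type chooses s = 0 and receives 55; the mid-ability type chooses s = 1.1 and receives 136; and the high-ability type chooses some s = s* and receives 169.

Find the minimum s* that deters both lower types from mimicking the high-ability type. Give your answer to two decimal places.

Mid-ability type (on-path payoff 136 − 23.1×1.1 = 110.59) won't mimic when 110.59 ≥ 169 − 23.1·s*, i.e. s* ≥ 2.53.
Low-ability type (on-path payoff 55) won't mimic when 55 ≥ 169 − 27.9·s*, i.e. s* ≥ 4.09.
Both must hold, so s* = max(4.09, 2.53) = 4.09. The low-ability type's constraint binds.

4.09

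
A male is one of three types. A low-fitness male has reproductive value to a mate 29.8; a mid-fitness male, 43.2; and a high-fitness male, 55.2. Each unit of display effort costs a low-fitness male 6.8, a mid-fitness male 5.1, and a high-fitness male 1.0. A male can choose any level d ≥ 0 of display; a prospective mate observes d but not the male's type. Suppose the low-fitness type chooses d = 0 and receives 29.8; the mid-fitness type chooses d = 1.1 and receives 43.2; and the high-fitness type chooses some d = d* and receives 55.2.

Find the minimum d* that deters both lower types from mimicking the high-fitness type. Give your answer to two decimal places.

Mid-fitness type (on-path payoff 43.2 − 5.1×1.1 = 37.59) won't mimic when 37.59 ≥ 55.2 − 5.1·d*, i.e. d* ≥ 3.45.
Low-fitness type (on-path payoff 29.8) won't mimic when 29.8 ≥ 55.2 − 6.8·d*, i.e. d* ≥ 3.74.
Both must hold, so d* = max(3.74, 3.45) = 3.74. The low-fitness type's constraint binds.

3.74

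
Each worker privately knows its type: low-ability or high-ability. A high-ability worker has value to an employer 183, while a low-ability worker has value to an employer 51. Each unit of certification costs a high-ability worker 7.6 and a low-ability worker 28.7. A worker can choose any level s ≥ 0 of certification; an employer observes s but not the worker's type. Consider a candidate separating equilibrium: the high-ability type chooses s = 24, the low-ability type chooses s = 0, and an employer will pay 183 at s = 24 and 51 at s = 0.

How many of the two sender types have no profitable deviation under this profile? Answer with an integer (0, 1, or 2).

Low-ability type: stay at 0 → 51; mimic → 183 − 28.7 × 24 = -505.8. IC holds (51 ≥ -505.8).
High-ability type: signal → 183 − 7.6 × 24 = 0.6; deviate to 0 → 51. IC fails (0.6 < 51).
1 of 2 constraints hold, so this profile is not an equilibrium.

1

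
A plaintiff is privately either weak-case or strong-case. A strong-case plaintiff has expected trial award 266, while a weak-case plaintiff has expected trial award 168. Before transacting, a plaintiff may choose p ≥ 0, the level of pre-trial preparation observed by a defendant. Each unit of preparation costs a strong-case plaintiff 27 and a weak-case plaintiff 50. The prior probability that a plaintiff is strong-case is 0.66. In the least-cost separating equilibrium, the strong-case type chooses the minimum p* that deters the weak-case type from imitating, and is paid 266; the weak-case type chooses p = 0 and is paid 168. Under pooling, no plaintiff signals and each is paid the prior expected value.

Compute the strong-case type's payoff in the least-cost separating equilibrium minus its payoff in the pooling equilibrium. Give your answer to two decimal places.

-19.60

Least-cost separating signal: p* solves 168 = 266 − 50·p*, so p* = (266 − 168)/50 = 1.96.
Strong-case type's separating payoff: 266 − 27 × p* = 266 − 27 × (266 − 168)/50 = 266 − 2646/50 = 213.08.
Pooling payoff: 0.66 × 266 + 0.34 × 168 = 232.68.
Difference: 213.08 − 232.68 = -19.60.
The strong-case type would prefer the pooling outcome.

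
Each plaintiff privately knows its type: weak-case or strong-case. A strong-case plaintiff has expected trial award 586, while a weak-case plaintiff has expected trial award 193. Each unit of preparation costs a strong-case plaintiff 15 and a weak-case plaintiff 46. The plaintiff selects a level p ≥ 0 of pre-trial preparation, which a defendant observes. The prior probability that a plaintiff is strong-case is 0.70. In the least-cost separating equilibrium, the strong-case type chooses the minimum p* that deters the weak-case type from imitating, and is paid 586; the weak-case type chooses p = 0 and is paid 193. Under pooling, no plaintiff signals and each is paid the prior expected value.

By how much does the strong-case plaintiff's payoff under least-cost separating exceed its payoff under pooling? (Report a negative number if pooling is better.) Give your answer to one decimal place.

Least-cost separating signal: p* solves 193 = 586 − 46·p*, so p* = (586 − 193)/46 ≈ 8.5435.
Strong-case type's separating payoff: 586 − 15 × p* = 586 − 15 × (586 − 193)/46 = 586 − 5895/46 ≈ 457.848.
Pooling payoff: 0.70 × 586 + 0.30 × 193 = 468.1.
Difference: 457.848 − 468.1 = -10.252, i.e. -10.3 to one decimal place.
The strong-case type would prefer the pooling outcome.

-10.3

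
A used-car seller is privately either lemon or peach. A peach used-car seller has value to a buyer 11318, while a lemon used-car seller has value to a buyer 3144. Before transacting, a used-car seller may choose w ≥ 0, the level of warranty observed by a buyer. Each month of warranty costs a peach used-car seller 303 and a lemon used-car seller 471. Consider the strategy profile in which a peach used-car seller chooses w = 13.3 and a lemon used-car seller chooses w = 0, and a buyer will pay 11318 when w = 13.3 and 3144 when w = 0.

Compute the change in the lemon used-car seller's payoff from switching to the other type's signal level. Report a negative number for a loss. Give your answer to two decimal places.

Playing w = 0 the lemon used-car seller receives 3144.
Deviating to w = 13.3 brings payment 11318 at cost 471 × 13.3 = 6264.3, netting 5053.7.
Gain from deviating: 5053.7 − 3144 = 1909.70.
The gain is positive, so the lemon type's incentive-compatibility constraint is violated — this profile is not a separating equilibrium.

1909.70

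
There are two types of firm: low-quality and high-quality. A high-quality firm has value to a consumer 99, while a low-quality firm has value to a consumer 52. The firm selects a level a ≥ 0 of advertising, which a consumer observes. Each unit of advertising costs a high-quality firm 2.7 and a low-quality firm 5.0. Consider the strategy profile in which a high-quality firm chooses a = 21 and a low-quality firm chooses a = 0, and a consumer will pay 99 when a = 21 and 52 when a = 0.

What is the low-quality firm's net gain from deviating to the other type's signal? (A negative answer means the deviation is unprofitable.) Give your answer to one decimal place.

-58.0

Playing a = 0 the low-quality firm receives 52.
Deviating to a = 21 brings payment 99 at cost 5.0 × 21 = 105, netting -6.
Gain from deviating: -6 − 52 = -58.0.
The gain is negative, so the low-quality type's incentive-compatibility constraint is satisfied.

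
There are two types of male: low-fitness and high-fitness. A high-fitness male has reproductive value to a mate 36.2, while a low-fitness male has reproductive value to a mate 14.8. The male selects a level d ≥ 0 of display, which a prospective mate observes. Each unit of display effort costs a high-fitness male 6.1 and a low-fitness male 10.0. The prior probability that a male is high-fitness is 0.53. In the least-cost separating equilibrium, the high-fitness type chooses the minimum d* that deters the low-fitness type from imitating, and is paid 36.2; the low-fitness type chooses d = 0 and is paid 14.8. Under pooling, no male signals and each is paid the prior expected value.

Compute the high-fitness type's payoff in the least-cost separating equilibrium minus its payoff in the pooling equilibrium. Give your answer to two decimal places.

Least-cost separating signal: d* solves 14.8 = 36.2 − 10.0·d*, so d* = (36.2 − 14.8)/10.0 = 2.14.
High-fitness type's separating payoff: 36.2 − 6.1 × d* = 36.2 − 6.1 × (36.2 − 14.8)/10.0 = 36.2 − 130.54/10.0 = 23.146.
Pooling payoff: 0.53 × 36.2 + 0.47 × 14.8 = 26.142.
Difference: 23.146 − 26.142 = -2.996, i.e. -3.00 to two decimal places.
The high-fitness type would prefer the pooling outcome.

-3.00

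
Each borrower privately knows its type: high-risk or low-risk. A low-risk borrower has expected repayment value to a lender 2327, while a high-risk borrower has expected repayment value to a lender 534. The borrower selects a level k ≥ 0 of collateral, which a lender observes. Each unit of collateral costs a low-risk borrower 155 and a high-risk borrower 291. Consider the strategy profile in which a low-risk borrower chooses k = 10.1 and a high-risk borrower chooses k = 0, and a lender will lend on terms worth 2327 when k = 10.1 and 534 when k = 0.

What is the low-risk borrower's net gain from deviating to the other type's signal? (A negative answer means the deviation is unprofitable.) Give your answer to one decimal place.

Playing k = 10.1 the low-risk borrower receives 2327 − 155 × 10.1 = 761.5.
Deviating to k = 0 yields 534 instead.
Gain from deviating: 534 − 761.5 = -227.5.
The gain is negative, so the low-risk type's incentive-compatibility constraint is satisfied.

-227.5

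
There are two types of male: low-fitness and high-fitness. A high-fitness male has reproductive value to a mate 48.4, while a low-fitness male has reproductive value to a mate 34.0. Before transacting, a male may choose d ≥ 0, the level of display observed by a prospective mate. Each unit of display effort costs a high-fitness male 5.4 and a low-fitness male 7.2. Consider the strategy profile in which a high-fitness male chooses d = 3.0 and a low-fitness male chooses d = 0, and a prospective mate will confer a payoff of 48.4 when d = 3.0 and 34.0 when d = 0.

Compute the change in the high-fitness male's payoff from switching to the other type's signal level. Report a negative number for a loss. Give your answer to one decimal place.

1.8

Playing d = 3.0 the high-fitness male receives 48.4 − 5.4 × 3.0 = 32.2.
Deviating to d = 0 yields 34.0 instead.
Gain from deviating: 34.0 − 32.2 = 1.8.
The gain is positive, so the high-fitness type's incentive-compatibility constraint is violated — this profile is not a separating equilibrium.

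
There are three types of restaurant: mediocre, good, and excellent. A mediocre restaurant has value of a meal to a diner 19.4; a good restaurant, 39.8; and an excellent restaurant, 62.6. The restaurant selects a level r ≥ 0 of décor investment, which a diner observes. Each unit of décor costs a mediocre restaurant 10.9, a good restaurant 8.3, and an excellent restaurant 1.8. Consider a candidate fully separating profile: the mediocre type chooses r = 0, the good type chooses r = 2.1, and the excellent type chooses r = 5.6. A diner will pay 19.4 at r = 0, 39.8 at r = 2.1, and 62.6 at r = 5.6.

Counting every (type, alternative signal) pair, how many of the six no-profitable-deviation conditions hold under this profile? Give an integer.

Excellent (own payoff 62.6 − 1.8×5.6 = 52.52): to r=0 gives 19.4 → no gain ✓; to r=2.1 gives 39.8 − 1.8×2.1 = 36.02 → no gain ✓.
Mediocre (own payoff 19.4): to r=2.1 gives 39.8 − 10.9×2.1 = 16.91 → no gain ✓; to r=5.6 gives 62.6 − 10.9×5.6 = 1.56 → no gain ✓.
Good (own payoff 39.8 − 8.3×2.1 = 22.37): to r=0 gives 19.4 → no gain ✓; to r=5.6 gives 62.6 − 8.3×5.6 = 16.12 → no gain ✓.
6 of the 6 constraints hold; this profile is a separating equilibrium.

6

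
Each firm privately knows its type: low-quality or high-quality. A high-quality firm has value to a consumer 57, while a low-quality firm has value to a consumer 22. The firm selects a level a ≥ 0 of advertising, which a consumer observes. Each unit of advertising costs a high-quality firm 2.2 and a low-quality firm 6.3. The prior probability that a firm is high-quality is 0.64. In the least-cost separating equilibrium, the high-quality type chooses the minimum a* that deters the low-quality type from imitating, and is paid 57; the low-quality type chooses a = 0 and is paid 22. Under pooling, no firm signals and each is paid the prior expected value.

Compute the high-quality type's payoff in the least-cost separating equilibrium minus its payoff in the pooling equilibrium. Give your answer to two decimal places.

0.38

Least-cost separating signal: a* solves 22 = 57 − 6.3·a*, so a* = (57 − 22)/6.3 ≈ 5.5556.
High-quality type's separating payoff: 57 − 2.2 × a* = 57 − 2.2 × (57 − 22)/6.3 = 57 − 77/6.3 ≈ 44.7778.
Pooling payoff: 0.64 × 57 + 0.36 × 22 = 44.4.
Difference: 44.7778 − 44.4 = 0.3778, i.e. 0.38 to two decimal places.
The high-quality type prefers to separate.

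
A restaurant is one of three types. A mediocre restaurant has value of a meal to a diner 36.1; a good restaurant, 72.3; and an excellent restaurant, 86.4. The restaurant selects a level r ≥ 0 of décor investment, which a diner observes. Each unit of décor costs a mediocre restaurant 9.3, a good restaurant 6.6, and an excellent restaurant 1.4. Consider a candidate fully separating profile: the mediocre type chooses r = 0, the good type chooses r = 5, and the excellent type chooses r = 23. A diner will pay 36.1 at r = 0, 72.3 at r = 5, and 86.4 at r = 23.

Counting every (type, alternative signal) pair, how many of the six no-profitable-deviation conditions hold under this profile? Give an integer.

Excellent (own payoff 86.4 − 1.4×23 = 54.2): to r=0 gives 36.1 → no gain ✓; to r=5 gives 72.3 − 1.4×5 = 65.3 → profitable ✗.
Mediocre (own payoff 36.1): to r=5 gives 72.3 − 9.3×5 = 25.8 → no gain ✓; to r=23 gives 86.4 − 9.3×23 = -127.5 → no gain ✓.
Good (own payoff 72.3 − 6.6×5 = 39.3): to r=0 gives 36.1 → no gain ✓; to r=23 gives 86.4 − 6.6×23 = -65.4 → no gain ✓.
5 of the 6 constraints hold; not an equilibrium.

5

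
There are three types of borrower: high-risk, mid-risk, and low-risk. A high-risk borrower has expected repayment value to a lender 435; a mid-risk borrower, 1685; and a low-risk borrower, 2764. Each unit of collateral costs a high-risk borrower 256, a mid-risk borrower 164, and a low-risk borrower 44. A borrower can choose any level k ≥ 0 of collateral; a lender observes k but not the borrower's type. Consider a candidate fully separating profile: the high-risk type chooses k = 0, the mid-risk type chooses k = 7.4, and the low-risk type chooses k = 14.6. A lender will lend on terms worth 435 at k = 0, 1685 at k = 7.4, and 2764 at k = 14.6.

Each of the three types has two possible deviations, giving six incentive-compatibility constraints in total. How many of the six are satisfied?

6

Mid-risk (own payoff 1685 − 164×7.4 = 471.4): to k=0 gives 435 → no gain ✓; to k=14.6 gives 2764 − 164×14.6 = 369.6 → no gain ✓.
Low-risk (own payoff 2764 − 44×14.6 = 2121.6): to k=0 gives 435 → no gain ✓; to k=7.4 gives 1685 − 44×7.4 = 1359.4 → no gain ✓.
High-risk (own payoff 435): to k=7.4 gives 1685 − 256×7.4 = -209.4 → no gain ✓; to k=14.6 gives 2764 − 256×14.6 = -973.6 → no gain ✓.
6 of the 6 constraints hold; this profile is a separating equilibrium.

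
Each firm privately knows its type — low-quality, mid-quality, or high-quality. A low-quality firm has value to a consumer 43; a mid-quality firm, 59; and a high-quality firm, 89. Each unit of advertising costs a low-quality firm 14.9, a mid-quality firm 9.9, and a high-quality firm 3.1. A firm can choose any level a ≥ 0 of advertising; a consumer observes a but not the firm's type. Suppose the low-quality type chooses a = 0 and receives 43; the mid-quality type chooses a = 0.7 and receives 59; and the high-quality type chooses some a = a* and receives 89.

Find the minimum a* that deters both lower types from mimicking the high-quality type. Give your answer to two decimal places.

3.73

Mid-quality type (on-path payoff 59 − 9.9×0.7 = 52.07) won't mimic when 52.07 ≥ 89 − 9.9·a*, i.e. a* ≥ 3.73.
Low-quality type (on-path payoff 43) won't mimic when 43 ≥ 89 − 14.9·a*, i.e. a* ≥ 3.09.
Both must hold, so a* = max(3.09, 3.73) = 3.73. The mid-quality type's constraint binds.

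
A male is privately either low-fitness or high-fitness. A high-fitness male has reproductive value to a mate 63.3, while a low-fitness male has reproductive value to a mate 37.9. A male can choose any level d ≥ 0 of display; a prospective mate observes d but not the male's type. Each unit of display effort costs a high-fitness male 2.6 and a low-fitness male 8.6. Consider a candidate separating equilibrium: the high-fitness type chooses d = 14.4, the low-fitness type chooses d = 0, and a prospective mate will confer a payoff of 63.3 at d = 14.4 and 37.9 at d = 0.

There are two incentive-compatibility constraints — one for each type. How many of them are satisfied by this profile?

High-fitness type: signal → 63.3 − 2.6 × 14.4 = 25.86; deviate to 0 → 37.9. IC fails (25.86 < 37.9).
Low-fitness type: stay at 0 → 37.9; mimic → 63.3 − 8.6 × 14.4 = -60.54. IC holds (37.9 ≥ -60.54).
1 of 2 constraints hold, so this profile is not an equilibrium.

1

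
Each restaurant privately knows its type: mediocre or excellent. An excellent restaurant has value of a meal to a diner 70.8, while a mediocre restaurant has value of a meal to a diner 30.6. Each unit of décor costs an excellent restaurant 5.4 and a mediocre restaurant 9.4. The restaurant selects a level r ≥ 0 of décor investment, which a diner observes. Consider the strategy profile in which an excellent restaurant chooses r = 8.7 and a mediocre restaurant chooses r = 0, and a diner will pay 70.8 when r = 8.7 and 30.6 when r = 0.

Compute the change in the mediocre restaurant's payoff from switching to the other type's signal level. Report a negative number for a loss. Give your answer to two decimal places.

-41.58

Playing r = 0 the mediocre restaurant receives 30.6.
Deviating to r = 8.7 brings payment 70.8 at cost 9.4 × 8.7 = 81.78, netting -10.98.
Gain from deviating: -10.98 − 30.6 = -41.58.
The gain is negative, so the mediocre type's incentive-compatibility constraint is satisfied.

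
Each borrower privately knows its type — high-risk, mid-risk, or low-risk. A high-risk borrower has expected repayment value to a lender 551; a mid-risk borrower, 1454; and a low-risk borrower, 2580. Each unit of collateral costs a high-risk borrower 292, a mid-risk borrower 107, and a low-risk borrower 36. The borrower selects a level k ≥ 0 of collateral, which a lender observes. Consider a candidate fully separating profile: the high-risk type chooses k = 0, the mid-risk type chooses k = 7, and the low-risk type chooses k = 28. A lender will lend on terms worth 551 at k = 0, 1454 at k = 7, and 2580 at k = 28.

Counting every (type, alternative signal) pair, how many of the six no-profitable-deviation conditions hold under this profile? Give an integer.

Mid-risk (own payoff 1454 − 107×7 = 705): to k=0 gives 551 → no gain ✓; to k=28 gives 2580 − 107×28 = -416 → no gain ✓.
Low-risk (own payoff 2580 − 36×28 = 1572): to k=0 gives 551 → no gain ✓; to k=7 gives 1454 − 36×7 = 1202 → no gain ✓.
High-risk (own payoff 551): to k=7 gives 1454 − 292×7 = -590 → no gain ✓; to k=28 gives 2580 − 292×28 = -5596 → no gain ✓.
6 of the 6 constraints hold; this profile is a separating equilibrium.

6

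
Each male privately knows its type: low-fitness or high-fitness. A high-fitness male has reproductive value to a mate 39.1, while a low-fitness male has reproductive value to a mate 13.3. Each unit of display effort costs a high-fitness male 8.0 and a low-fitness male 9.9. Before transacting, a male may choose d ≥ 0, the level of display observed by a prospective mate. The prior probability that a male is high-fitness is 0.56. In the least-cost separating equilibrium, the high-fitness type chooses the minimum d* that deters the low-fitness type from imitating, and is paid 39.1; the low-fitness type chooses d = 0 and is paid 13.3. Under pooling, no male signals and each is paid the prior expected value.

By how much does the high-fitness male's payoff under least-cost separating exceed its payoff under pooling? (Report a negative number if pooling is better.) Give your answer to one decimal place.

-9.5

Least-cost separating signal: d* solves 13.3 = 39.1 − 9.9·d*, so d* = (39.1 − 13.3)/9.9 ≈ 2.6061.
High-fitness type's separating payoff: 39.1 − 8.0 × d* = 39.1 − 8.0 × (39.1 − 13.3)/9.9 = 39.1 − 206.4/9.9 ≈ 18.252.
Pooling payoff: 0.56 × 39.1 + 0.44 × 13.3 = 27.748.
Difference: 18.252 − 27.748 = -9.496, i.e. -9.5 to one decimal place.
The high-fitness type would prefer the pooling outcome.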